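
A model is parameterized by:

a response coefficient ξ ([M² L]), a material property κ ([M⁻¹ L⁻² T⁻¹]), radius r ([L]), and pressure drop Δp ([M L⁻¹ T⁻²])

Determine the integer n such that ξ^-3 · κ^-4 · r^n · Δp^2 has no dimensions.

-3

Balance the L exponent: (1)·n from r, plus −3·(1) − 4·(-2) + 2·(-1) = 3 from the rest, must sum to zero.
n + 3 = 0, so n = -3.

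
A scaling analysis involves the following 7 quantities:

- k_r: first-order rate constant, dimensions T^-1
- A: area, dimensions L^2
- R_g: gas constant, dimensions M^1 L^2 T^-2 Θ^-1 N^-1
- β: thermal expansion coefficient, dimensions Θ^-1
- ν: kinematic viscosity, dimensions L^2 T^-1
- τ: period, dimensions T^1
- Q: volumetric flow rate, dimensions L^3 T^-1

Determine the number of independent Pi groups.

3

There are 7 variables and 5 base dimensions (M, L, T, Θ, N).
The dimension matrix has rank 4 (less than 5: the dimension vectors are linearly dependent).
Independent dimensionless groups: 7 − 4 = 3.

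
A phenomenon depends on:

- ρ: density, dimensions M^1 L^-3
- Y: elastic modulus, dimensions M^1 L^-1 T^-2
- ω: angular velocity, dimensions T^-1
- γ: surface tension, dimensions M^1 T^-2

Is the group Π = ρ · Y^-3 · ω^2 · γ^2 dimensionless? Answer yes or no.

yes

Sum the exponent of each base dimension across the product:
  M: [ρ]_M − 3·[Y]_M + 2·[ω]_M + 2·[γ]_M = (1) − 3·(1) + 2·(0) + 2·(1) = 0
  L: [ρ]_L − 3·[Y]_L + 2·[ω]_L + 2·[γ]_L = (-3) − 3·(-1) + 2·(0) + 2·(0) = 0
  T: [ρ]_T − 3·[Y]_T + 2·[ω]_T + 2·[γ]_T = (0) − 3·(-2) + 2·(-1) + 2·(-2) = 0
  Θ: [ρ]_Θ − 3·[Y]_Θ + 2·[ω]_Θ + 2·[γ]_Θ = (0) − 3·(0) + 2·(0) + 2·(0) = 0
All base exponents vanish — dimensionless.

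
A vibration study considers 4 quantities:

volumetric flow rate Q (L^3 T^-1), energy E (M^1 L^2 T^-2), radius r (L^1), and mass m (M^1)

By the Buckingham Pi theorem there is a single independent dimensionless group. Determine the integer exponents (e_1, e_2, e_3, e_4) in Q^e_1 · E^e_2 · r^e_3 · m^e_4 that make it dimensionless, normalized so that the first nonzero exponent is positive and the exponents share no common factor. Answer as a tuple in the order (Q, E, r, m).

(2, -1, -4, 1)

M: e_1·(0) + e_2·(1) + e_3·(0) + e_4·(1) = 0
L: e_1·(3) + e_2·(2) + e_3·(1) + e_4·(0) = 0
T: e_1·(-1) + e_2·(-2) + e_3·(0) + e_4·(0) = 0
Solving this homogeneous linear system for the smallest-integer solution (first nonzero entry positive) gives (2, -1, -4, 1).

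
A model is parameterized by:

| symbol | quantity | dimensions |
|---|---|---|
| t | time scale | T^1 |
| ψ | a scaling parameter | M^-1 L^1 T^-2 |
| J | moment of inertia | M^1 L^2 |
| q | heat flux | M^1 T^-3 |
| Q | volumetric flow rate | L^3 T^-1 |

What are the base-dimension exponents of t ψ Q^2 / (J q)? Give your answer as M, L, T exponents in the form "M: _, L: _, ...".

Collect each base-dimension exponent across the product:
  M: (0) + (-1) − (1) − (1) + 2·(0) = -3
  L: (0) + (1) − (2) − (0) + 2·(3) = 5
  T: (1) + (-2) − (0) − (-3) + 2·(-1) = 0
So the dimensions are [M⁻³ L⁵].

M: -3, L: 5, T: 0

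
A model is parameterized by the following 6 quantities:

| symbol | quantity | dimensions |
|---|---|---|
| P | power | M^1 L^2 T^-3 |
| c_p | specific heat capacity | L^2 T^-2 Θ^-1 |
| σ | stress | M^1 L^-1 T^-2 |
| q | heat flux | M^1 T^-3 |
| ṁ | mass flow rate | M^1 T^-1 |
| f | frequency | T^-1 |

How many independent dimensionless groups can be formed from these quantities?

There are 6 variables and 4 base dimensions (M, L, T, Θ).
The dimension matrix has rank 4.
Independent dimensionless groups: 6 − 4 = 2.

2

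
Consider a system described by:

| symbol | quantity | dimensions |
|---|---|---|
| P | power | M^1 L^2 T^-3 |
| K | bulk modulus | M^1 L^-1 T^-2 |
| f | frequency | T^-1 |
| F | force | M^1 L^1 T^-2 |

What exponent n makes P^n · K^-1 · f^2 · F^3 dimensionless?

-2

Balance the M exponent: (1)·n from P, plus −(1) + 2·(0) + 3·(1) = 2 from the rest, must sum to zero.
n + 2 = 0, so n = -2.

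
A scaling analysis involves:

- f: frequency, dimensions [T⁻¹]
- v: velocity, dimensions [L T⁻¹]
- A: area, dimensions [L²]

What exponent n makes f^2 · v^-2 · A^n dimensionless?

Balance the L exponent: (2)·n from A, plus 2·(0) − 2·(1) = -2 from the rest, must sum to zero.
2n − 2 = 0, so n = 1.

1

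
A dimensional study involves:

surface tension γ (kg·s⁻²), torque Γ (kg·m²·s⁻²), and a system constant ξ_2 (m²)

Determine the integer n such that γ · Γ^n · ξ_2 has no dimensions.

-1

Balance the M exponent: (1)·n from Γ, plus (1) + (0) = 1 from the rest, must sum to zero.
n + 1 = 0, so n = -1.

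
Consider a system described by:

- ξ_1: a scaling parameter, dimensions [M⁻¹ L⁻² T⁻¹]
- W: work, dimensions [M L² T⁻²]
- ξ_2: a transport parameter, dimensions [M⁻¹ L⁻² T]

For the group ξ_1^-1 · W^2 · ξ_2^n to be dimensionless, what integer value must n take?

Balance the M exponent: (-1)·n from ξ_2, plus −(-1) + 2·(1) = 3 from the rest, must sum to zero.
−n + 3 = 0, so n = 3.

3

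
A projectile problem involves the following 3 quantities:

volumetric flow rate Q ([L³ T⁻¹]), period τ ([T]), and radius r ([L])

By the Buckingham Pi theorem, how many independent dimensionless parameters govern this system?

There are 3 variables and 2 base dimensions (L, T).
The dimension matrix has rank 2.
Independent dimensionless groups: 3 − 2 = 1.

1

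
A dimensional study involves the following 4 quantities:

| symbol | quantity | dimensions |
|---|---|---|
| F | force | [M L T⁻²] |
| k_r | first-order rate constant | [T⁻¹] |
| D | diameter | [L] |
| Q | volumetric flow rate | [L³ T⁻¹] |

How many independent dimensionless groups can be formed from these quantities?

1

There are 4 variables and 3 base dimensions (M, L, T).
The dimension matrix has rank 3.
Independent dimensionless groups: 4 − 3 = 1.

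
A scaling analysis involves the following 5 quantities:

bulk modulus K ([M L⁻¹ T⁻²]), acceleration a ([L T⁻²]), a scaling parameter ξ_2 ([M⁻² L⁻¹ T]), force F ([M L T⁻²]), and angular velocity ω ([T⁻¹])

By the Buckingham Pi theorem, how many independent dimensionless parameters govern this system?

2

There are 5 variables and 3 base dimensions (M, L, T).
The dimension matrix has rank 3.
Independent dimensionless groups: 5 − 3 = 2.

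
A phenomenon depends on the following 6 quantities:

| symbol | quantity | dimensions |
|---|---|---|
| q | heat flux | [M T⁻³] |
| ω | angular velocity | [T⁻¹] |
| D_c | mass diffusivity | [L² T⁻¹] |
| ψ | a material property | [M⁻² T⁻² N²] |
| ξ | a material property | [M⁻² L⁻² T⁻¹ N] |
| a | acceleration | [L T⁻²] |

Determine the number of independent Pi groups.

There are 6 variables and 4 base dimensions (M, L, T, N).
The dimension matrix has rank 4.
Independent dimensionless groups: 6 − 4 = 2.

2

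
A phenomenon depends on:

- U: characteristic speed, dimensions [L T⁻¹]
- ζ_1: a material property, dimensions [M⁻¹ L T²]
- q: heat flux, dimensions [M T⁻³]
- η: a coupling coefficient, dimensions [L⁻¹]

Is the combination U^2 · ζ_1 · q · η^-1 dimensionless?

no

Sum the exponent of each base dimension across the product:
  M: 2·[U]_M + [ζ_1]_M + [q]_M − [η]_M = 2·(0) + (-1) + (1) − (0) = 0
  L: 2·[U]_L + [ζ_1]_L + [q]_L − [η]_L = 2·(1) + (1) + (0) − (-1) = 4
  T: 2·[U]_T + [ζ_1]_T + [q]_T − [η]_T = 2·(-1) + (2) + (-3) − (0) = -3
Net dimensions [L⁴ T⁻³] ≠ [1] — not dimensionless.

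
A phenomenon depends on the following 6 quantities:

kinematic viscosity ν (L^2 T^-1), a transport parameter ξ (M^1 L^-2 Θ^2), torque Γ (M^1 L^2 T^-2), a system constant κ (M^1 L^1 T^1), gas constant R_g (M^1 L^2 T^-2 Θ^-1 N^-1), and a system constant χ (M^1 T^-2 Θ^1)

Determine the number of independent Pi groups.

There are 6 variables and 5 base dimensions (M, L, T, Θ, N).
The dimension matrix has rank 5.
Independent dimensionless groups: 6 − 5 = 1.

1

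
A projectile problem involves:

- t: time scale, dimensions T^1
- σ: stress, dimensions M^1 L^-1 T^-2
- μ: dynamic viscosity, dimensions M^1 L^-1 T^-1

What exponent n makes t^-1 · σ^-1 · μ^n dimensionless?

1

Balance the M exponent: (1)·n from μ, plus −(0) − (1) = -1 from the rest, must sum to zero.
n − 1 = 0, so n = 1.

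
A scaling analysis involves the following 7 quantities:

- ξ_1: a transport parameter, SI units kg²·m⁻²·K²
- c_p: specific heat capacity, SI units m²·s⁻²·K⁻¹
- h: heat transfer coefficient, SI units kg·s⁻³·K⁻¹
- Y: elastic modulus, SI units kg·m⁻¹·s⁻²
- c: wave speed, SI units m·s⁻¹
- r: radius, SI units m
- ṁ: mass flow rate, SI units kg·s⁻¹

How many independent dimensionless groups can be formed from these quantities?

There are 7 variables and 4 base dimensions (M, L, T, Θ).
The dimension matrix has rank 4.
Independent dimensionless groups: 7 − 4 = 3.

3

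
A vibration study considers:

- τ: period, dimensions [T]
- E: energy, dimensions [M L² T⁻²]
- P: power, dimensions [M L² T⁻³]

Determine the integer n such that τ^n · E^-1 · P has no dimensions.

Balance the T exponent: (1)·n from τ, plus −(-2) + (-3) = -1 from the rest, must sum to zero.
n − 1 = 0, so n = 1.

1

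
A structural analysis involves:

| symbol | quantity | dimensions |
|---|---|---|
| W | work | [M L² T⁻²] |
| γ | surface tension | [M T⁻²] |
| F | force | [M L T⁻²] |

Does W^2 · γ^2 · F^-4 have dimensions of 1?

yes

Sum the exponent of each base dimension across the product:
  M: 2·[W]_M + 2·[γ]_M − 4·[F]_M = 2·(1) + 2·(1) − 4·(1) = 0
  L: 2·[W]_L + 2·[γ]_L − 4·[F]_L = 2·(2) + 2·(0) − 4·(1) = 0
  T: 2·[W]_T + 2·[γ]_T − 4·[F]_T = 2·(-2) + 2·(-2) − 4·(-2) = 0
All base exponents vanish — dimensionless.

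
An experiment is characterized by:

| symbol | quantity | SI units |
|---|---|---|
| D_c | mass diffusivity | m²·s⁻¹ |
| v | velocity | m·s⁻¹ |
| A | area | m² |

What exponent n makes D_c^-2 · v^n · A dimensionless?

2

Balance the L exponent: (1)·n from v, plus −2·(2) + (2) = -2 from the rest, must sum to zero.
n − 2 = 0, so n = 2.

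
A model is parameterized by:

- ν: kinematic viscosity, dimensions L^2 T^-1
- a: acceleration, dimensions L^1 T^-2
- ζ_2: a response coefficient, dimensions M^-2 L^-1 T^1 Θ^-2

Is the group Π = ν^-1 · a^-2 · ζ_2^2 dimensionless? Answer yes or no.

no

Sum the exponent of each base dimension across the product:
  M: −[ν]_M − 2·[a]_M + 2·[ζ_2]_M = −(0) − 2·(0) + 2·(-2) = -4
  L: −[ν]_L − 2·[a]_L + 2·[ζ_2]_L = −(2) − 2·(1) + 2·(-1) = -6
  T: −[ν]_T − 2·[a]_T + 2·[ζ_2]_T = −(-1) − 2·(-2) + 2·(1) = 7
  Θ: −[ν]_Θ − 2·[a]_Θ + 2·[ζ_2]_Θ = −(0) − 2·(0) + 2·(-2) = -4
Net dimensions [M⁻⁴ L⁻⁶ T⁷ Θ⁻⁴] ≠ [1] — not dimensionless.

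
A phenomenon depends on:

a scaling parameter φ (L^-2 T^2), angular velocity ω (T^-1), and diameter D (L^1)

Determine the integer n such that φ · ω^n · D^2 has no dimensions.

2

Balance the T exponent: (-1)·n from ω, plus (2) + 2·(0) = 2 from the rest, must sum to zero.
−n + 2 = 0, so n = 2.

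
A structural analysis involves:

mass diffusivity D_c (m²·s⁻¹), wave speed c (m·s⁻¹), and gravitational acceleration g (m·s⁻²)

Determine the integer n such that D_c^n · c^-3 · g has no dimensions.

Balance the L exponent: (2)·n from D_c, plus −3·(1) + (1) = -2 from the rest, must sum to zero.
2n − 2 = 0, so n = 1.

1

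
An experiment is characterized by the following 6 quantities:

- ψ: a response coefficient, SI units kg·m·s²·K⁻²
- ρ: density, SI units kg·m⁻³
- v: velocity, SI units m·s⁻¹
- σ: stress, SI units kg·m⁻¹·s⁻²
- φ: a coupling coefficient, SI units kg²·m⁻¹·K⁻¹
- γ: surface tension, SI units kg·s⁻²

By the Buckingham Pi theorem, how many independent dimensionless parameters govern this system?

2

There are 6 variables and 4 base dimensions (M, L, T, Θ).
The dimension matrix has rank 4.
Independent dimensionless groups: 6 − 4 = 2.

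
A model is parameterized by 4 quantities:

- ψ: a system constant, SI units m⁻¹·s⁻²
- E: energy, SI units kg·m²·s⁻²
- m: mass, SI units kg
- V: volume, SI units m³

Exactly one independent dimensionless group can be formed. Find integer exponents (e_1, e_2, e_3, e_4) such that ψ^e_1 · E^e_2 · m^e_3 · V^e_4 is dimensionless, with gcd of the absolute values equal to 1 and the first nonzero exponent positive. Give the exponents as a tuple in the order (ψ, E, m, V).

(1, -1, 1, 1)

M: e_1·(0) + e_2·(1) + e_3·(1) + e_4·(0) = 0
L: e_1·(-1) + e_2·(2) + e_3·(0) + e_4·(3) = 0
T: e_1·(-2) + e_2·(-2) + e_3·(0) + e_4·(0) = 0
Solving this homogeneous linear system for the smallest-integer solution (first nonzero entry positive) gives (1, -1, 1, 1).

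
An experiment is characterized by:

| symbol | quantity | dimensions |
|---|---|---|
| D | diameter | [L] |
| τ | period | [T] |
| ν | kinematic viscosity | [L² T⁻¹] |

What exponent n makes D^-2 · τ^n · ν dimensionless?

1

Balance the T exponent: (1)·n from τ, plus −2·(0) + (-1) = -1 from the rest, must sum to zero.
n − 1 = 0, so n = 1.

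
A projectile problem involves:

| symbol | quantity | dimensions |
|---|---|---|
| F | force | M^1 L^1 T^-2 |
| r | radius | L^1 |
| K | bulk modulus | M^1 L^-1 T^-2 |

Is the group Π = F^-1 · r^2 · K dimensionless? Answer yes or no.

Sum the exponent of each base dimension across the product:
  M: −[F]_M + 2·[r]_M + [K]_M = −(1) + 2·(0) + (1) = 0
  L: −[F]_L + 2·[r]_L + [K]_L = −(1) + 2·(1) + (-1) = 0
  T: −[F]_T + 2·[r]_T + [K]_T = −(-2) + 2·(0) + (-2) = 0
All base exponents vanish — dimensionless.

yes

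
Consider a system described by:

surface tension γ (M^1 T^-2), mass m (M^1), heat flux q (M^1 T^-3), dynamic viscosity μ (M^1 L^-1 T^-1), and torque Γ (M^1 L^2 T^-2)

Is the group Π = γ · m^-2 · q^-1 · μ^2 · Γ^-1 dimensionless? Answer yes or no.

no

Sum the exponent of each base dimension across the product:
  M: [γ]_M − 2·[m]_M − [q]_M + 2·[μ]_M − [Γ]_M = (1) − 2·(1) − (1) + 2·(1) − (1) = -1
  L: [γ]_L − 2·[m]_L − [q]_L + 2·[μ]_L − [Γ]_L = (0) − 2·(0) − (0) + 2·(-1) − (2) = -4
  T: [γ]_T − 2·[m]_T − [q]_T + 2·[μ]_T − [Γ]_T = (-2) − 2·(0) − (-3) + 2·(-1) − (-2) = 1
Net dimensions [M⁻¹ L⁻⁴ T] ≠ [1] — not dimensionless.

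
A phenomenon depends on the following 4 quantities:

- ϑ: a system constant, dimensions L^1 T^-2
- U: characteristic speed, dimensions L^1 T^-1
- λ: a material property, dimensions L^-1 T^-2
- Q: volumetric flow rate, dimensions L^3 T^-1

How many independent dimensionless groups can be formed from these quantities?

There are 4 variables and 2 base dimensions (L, T).
The dimension matrix has rank 2.
Independent dimensionless groups: 4 − 2 = 2.

2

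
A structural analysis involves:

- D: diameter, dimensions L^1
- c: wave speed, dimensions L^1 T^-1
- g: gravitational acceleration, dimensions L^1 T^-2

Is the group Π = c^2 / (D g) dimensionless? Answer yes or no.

Sum the exponent of each base dimension across the product:
  M: −[D]_M + 2·[c]_M − [g]_M = −(0) + 2·(0) − (0) = 0
  L: −[D]_L + 2·[c]_L − [g]_L = −(1) + 2·(1) − (1) = 0
  T: −[D]_T + 2·[c]_T − [g]_T = −(0) + 2·(-1) − (-2) = 0
All base exponents vanish — dimensionless.

yes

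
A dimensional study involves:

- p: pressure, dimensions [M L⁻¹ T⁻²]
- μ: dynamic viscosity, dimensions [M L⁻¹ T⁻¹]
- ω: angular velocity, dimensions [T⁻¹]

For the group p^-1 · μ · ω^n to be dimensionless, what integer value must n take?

1

Balance the T exponent: (-1)·n from ω, plus −(-2) + (-1) = 1 from the rest, must sum to zero.
−n + 1 = 0, so n = 1.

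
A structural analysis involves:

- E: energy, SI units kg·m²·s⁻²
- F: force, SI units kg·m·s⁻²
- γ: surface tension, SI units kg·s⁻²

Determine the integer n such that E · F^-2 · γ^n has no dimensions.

Balance the M exponent: (1)·n from γ, plus (1) − 2·(1) = -1 from the rest, must sum to zero.
n − 1 = 0, so n = 1.

1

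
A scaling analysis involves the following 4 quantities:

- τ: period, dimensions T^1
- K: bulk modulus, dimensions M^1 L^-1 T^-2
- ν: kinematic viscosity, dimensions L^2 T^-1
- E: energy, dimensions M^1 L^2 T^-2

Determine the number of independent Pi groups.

There are 4 variables and 3 base dimensions (M, L, T).
The dimension matrix has rank 3.
Independent dimensionless groups: 4 − 3 = 1.

1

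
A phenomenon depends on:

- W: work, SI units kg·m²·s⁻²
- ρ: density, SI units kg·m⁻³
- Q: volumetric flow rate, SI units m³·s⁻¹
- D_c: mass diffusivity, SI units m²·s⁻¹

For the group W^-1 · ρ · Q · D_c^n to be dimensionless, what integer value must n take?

1

Balance the L exponent: (2)·n from D_c, plus −(2) + (-3) + (3) = -2 from the rest, must sum to zero.
2n − 2 = 0, so n = 1.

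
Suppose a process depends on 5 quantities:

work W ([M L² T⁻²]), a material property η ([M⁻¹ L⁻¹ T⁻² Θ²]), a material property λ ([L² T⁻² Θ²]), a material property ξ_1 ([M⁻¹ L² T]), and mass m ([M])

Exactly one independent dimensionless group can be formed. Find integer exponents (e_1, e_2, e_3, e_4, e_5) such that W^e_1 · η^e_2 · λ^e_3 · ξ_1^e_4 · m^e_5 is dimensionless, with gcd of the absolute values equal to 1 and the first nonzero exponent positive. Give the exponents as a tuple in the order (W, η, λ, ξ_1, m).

M: e_1·(1) + e_2·(-1) + e_3·(0) + e_4·(-1) + e_5·(1) = 0
L: e_1·(2) + e_2·(-1) + e_3·(2) + e_4·(2) + e_5·(0) = 0
T: e_1·(-2) + e_2·(-2) + e_3·(-2) + e_4·(1) + e_5·(0) = 0
Θ: e_1·(0) + e_2·(2) + e_3·(2) + e_4·(0) + e_5·(0) = 0
Solving this homogeneous linear system for the smallest-integer solution (first nonzero entry positive) gives (1, 2, -2, 2, 3).

(1, 2, -2, 2, 3)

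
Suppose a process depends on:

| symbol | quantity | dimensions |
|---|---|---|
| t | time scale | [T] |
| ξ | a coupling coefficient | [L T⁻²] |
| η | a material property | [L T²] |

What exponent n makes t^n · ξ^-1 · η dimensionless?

-4

Balance the T exponent: (1)·n from t, plus −(-2) + (2) = 4 from the rest, must sum to zero.
n + 4 = 0, so n = -4.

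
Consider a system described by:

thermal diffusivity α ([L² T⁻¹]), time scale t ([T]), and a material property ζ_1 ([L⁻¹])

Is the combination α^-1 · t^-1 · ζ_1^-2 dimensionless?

Sum the exponent of each base dimension across the product:
  L: −[α]_L − [t]_L − 2·[ζ_1]_L = −(2) − (0) − 2·(-1) = 0
  T: −[α]_T − [t]_T − 2·[ζ_1]_T = −(-1) − (1) − 2·(0) = 0
All base exponents vanish — dimensionless.

yes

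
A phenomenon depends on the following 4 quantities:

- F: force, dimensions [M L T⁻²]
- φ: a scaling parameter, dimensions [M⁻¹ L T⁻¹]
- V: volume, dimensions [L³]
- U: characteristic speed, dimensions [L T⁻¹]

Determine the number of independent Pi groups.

There are 4 variables and 3 base dimensions (M, L, T).
The dimension matrix has rank 3.
Independent dimensionless groups: 4 − 3 = 1.

1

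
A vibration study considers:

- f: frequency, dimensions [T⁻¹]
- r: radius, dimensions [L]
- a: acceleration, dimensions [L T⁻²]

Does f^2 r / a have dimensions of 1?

yes

Sum the exponent of each base dimension across the product:
  M: 2·[f]_M + [r]_M − [a]_M = 2·(0) + (0) − (0) = 0
  L: 2·[f]_L + [r]_L − [a]_L = 2·(0) + (1) − (1) = 0
  T: 2·[f]_T + [r]_T − [a]_T = 2·(-1) + (0) − (-2) = 0
  I: 2·[f]_I + [r]_I − [a]_I = 2·(0) + (0) − (0) = 0
All base exponents vanish — dimensionless.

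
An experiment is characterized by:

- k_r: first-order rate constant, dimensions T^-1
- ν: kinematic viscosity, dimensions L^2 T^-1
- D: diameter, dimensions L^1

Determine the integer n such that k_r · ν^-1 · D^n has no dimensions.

2

Balance the L exponent: (1)·n from D, plus (0) − (2) = -2 from the rest, must sum to zero.
n − 2 = 0, so n = 2.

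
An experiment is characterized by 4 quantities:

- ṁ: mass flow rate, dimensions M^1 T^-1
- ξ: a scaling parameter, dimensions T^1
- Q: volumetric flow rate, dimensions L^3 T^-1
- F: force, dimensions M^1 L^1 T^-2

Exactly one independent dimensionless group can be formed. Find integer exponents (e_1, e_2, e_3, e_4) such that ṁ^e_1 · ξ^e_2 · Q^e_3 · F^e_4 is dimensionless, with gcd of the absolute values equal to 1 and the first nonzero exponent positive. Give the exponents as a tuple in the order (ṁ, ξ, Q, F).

(3, -2, 1, -3)

M: e_1·(1) + e_2·(0) + e_3·(0) + e_4·(1) = 0
L: e_1·(0) + e_2·(0) + e_3·(3) + e_4·(1) = 0
T: e_1·(-1) + e_2·(1) + e_3·(-1) + e_4·(-2) = 0
Solving this homogeneous linear system for the smallest-integer solution (first nonzero entry positive) gives (3, -2, 1, -3).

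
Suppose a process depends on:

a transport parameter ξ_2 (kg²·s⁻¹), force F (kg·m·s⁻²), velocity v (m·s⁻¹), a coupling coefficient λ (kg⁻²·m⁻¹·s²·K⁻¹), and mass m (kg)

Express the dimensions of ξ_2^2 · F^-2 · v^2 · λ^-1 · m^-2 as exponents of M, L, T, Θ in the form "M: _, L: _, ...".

M: 2, L: 1, T: -2, Θ: 1

Collect each base-dimension exponent across the product:
  M: 2·(2) − 2·(1) + 2·(0) − (-2) − 2·(1) = 2
  L: 2·(0) − 2·(1) + 2·(1) − (-1) − 2·(0) = 1
  T: 2·(-1) − 2·(-2) + 2·(-1) − (2) − 2·(0) = -2
  Θ: 2·(0) − 2·(0) + 2·(0) − (-1) − 2·(0) = 1
So the dimensions are [M² L T⁻² Θ].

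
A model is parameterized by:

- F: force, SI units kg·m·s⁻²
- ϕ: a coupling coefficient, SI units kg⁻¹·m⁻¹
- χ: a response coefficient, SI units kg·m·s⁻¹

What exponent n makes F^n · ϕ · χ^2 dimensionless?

Balance the M exponent: (1)·n from F, plus (-1) + 2·(1) = 1 from the rest, must sum to zero.
n + 1 = 0, so n = -1.

-1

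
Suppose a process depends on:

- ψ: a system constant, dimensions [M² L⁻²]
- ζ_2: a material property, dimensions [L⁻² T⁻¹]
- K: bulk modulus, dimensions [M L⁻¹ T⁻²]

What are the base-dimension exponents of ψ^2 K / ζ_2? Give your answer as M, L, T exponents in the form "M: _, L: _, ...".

M: 5, L: -3, T: -1

Collect each base-dimension exponent across the product:
  M: 2·(2) − (0) + (1) = 5
  L: 2·(-2) − (-2) + (-1) = -3
  T: 2·(0) − (-1) + (-2) = -1
So the dimensions are [M⁵ L⁻³ T⁻¹].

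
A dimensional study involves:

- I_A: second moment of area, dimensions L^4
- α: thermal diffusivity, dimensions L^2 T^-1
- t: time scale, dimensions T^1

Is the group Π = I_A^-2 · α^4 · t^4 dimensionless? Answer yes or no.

yes

Sum the exponent of each base dimension across the product:
  M: −2·[I_A]_M + 4·[α]_M + 4·[t]_M = −2·(0) + 4·(0) + 4·(0) = 0
  L: −2·[I_A]_L + 4·[α]_L + 4·[t]_L = −2·(4) + 4·(2) + 4·(0) = 0
  T: −2·[I_A]_T + 4·[α]_T + 4·[t]_T = −2·(0) + 4·(-1) + 4·(1) = 0
All base exponents vanish — dimensionless.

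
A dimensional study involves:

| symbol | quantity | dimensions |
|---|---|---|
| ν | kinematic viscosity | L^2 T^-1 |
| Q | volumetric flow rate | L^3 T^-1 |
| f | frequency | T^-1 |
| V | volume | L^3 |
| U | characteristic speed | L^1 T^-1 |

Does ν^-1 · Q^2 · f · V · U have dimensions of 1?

Sum the exponent of each base dimension across the product:
  L: −[ν]_L + 2·[Q]_L + [f]_L + [V]_L + [U]_L = −(2) + 2·(3) + (0) + (3) + (1) = 8
  T: −[ν]_T + 2·[Q]_T + [f]_T + [V]_T + [U]_T = −(-1) + 2·(-1) + (-1) + (0) + (-1) = -3
Net dimensions [L⁸ T⁻³] ≠ [1] — not dimensionless.

no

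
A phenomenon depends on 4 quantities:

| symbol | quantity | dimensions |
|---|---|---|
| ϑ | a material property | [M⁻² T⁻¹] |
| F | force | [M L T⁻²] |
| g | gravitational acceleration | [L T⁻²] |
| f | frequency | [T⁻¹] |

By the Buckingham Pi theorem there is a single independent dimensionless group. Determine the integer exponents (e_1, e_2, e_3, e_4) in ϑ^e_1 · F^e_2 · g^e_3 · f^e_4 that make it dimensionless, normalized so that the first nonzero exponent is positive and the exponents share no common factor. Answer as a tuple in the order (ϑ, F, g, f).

(1, 2, -2, -1)

M: e_1·(-2) + e_2·(1) + e_3·(0) + e_4·(0) = 0
L: e_1·(0) + e_2·(1) + e_3·(1) + e_4·(0) = 0
T: e_1·(-1) + e_2·(-2) + e_3·(-2) + e_4·(-1) = 0
Solving this homogeneous linear system for the smallest-integer solution (first nonzero entry positive) gives (1, 2, -2, -1).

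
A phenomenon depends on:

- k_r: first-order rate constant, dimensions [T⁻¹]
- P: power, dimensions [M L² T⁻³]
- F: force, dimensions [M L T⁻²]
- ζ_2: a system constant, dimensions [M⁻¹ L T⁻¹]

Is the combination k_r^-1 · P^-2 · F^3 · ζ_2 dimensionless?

Sum the exponent of each base dimension across the product:
  M: −[k_r]_M − 2·[P]_M + 3·[F]_M + [ζ_2]_M = −(0) − 2·(1) + 3·(1) + (-1) = 0
  L: −[k_r]_L − 2·[P]_L + 3·[F]_L + [ζ_2]_L = −(0) − 2·(2) + 3·(1) + (1) = 0
  T: −[k_r]_T − 2·[P]_T + 3·[F]_T + [ζ_2]_T = −(-1) − 2·(-3) + 3·(-2) + (-1) = 0
All base exponents vanish — dimensionless.

yes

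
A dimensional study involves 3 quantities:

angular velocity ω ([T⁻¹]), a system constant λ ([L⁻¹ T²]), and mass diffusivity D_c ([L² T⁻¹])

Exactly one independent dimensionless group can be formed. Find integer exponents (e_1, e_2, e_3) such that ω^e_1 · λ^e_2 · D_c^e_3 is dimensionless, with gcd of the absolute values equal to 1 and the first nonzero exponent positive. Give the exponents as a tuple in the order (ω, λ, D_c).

L: e_1·(0) + e_2·(-1) + e_3·(2) = 0
T: e_1·(-1) + e_2·(2) + e_3·(-1) = 0
Solving this homogeneous linear system for the smallest-integer solution (first nonzero entry positive) gives (3, 2, 1).

(3, 2, 1)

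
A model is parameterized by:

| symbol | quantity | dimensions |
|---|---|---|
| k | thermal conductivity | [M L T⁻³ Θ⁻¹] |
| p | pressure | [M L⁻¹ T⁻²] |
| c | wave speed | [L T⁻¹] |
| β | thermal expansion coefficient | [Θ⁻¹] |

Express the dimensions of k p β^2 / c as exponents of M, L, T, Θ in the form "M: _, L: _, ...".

M: 2, L: -1, T: -4, Θ: -3

Collect each base-dimension exponent across the product:
  M: (1) + (1) − (0) + 2·(0) = 2
  L: (1) + (-1) − (1) + 2·(0) = -1
  T: (-3) + (-2) − (-1) + 2·(0) = -4
  Θ: (-1) + (0) − (0) + 2·(-1) = -3
So the dimensions are [M² L⁻¹ T⁻⁴ Θ⁻³].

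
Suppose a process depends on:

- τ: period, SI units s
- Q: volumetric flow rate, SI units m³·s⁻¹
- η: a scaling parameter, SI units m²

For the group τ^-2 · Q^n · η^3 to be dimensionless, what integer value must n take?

Balance the L exponent: (3)·n from Q, plus −2·(0) + 3·(2) = 6 from the rest, must sum to zero.
3n + 6 = 0, so n = -2.

-2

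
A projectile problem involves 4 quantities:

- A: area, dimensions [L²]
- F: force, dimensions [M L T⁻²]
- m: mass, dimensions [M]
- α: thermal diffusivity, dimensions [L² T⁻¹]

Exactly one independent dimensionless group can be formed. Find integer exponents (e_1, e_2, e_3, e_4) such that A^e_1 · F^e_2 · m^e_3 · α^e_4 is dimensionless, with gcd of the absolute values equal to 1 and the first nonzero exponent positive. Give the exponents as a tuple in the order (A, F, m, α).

(3, 2, -2, -4)

M: e_1·(0) + e_2·(1) + e_3·(1) + e_4·(0) = 0
L: e_1·(2) + e_2·(1) + e_3·(0) + e_4·(2) = 0
T: e_1·(0) + e_2·(-2) + e_3·(0) + e_4·(-1) = 0
Solving this homogeneous linear system for the smallest-integer solution (first nonzero entry positive) gives (3, 2, -2, -4).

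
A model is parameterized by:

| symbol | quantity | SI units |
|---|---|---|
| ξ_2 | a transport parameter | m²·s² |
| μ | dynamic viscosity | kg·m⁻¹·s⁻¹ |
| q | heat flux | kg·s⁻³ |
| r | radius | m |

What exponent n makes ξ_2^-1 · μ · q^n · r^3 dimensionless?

-1

Balance the M exponent: (1)·n from q, plus −(0) + (1) + 3·(0) = 1 from the rest, must sum to zero.
n + 1 = 0, so n = -1.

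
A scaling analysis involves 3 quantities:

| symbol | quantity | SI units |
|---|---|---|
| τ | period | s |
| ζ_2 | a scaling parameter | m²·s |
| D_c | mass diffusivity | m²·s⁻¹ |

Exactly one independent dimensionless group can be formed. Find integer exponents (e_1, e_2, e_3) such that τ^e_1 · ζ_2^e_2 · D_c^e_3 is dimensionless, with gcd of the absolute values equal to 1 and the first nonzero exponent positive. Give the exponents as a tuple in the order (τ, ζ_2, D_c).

(2, -1, 1)

L: e_1·(0) + e_2·(2) + e_3·(2) = 0
T: e_1·(1) + e_2·(1) + e_3·(-1) = 0
Solving this homogeneous linear system for the smallest-integer solution (first nonzero entry positive) gives (2, -1, 1).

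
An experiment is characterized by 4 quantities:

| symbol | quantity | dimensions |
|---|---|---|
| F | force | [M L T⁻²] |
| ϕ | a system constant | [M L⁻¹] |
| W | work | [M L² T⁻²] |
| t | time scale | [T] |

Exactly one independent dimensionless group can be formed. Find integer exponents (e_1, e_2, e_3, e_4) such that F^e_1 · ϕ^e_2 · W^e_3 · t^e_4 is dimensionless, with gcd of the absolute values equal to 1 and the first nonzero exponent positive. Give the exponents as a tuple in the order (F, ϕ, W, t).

(3, -1, -2, 2)

M: e_1·(1) + e_2·(1) + e_3·(1) + e_4·(0) = 0
L: e_1·(1) + e_2·(-1) + e_3·(2) + e_4·(0) = 0
T: e_1·(-2) + e_2·(0) + e_3·(-2) + e_4·(1) = 0
Solving this homogeneous linear system for the smallest-integer solution (first nonzero entry positive) gives (3, -1, -2, 2).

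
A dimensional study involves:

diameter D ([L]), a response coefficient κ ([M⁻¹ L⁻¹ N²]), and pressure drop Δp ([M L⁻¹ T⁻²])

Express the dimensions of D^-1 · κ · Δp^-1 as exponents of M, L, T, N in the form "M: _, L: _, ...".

Collect each base-dimension exponent across the product:
  M: −(0) + (-1) − (1) = -2
  L: −(1) + (-1) − (-1) = -1
  T: −(0) + (0) − (-2) = 2
  N: −(0) + (2) − (0) = 2
So the dimensions are [M⁻² L⁻¹ T² N²].

M: -2, L: -1, T: 2, N: 2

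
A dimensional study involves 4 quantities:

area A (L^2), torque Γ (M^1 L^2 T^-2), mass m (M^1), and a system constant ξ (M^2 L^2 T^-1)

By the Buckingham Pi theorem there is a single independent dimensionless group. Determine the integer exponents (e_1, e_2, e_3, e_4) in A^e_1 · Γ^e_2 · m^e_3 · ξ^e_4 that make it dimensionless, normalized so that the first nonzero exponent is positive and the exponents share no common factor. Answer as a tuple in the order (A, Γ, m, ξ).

(1, 1, 3, -2)

M: e_1·(0) + e_2·(1) + e_3·(1) + e_4·(2) = 0
L: e_1·(2) + e_2·(2) + e_3·(0) + e_4·(2) = 0
T: e_1·(0) + e_2·(-2) + e_3·(0) + e_4·(-1) = 0
Solving this homogeneous linear system for the smallest-integer solution (first nonzero entry positive) gives (1, 1, 3, -2).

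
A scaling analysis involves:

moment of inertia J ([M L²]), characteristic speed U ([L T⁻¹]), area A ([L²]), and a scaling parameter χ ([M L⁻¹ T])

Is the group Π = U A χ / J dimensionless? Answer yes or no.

yes

Sum the exponent of each base dimension across the product:
  M: −[J]_M + [U]_M + [A]_M + [χ]_M = −(1) + (0) + (0) + (1) = 0
  L: −[J]_L + [U]_L + [A]_L + [χ]_L = −(2) + (1) + (2) + (-1) = 0
  T: −[J]_T + [U]_T + [A]_T + [χ]_T = −(0) + (-1) + (0) + (1) = 0
All base exponents vanish — dimensionless.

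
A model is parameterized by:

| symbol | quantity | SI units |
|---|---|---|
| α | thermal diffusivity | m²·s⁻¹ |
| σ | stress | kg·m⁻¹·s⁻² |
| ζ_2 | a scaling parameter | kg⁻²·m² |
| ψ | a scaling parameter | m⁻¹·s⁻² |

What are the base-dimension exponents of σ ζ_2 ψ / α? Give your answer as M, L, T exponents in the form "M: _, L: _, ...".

Collect each base-dimension exponent across the product:
  M: −(0) + (1) + (-2) + (0) = -1
  L: −(2) + (-1) + (2) + (-1) = -2
  T: −(-1) + (-2) + (0) + (-2) = -3
So the dimensions are [M⁻¹ L⁻² T⁻³].

M: -1, L: -2, T: -3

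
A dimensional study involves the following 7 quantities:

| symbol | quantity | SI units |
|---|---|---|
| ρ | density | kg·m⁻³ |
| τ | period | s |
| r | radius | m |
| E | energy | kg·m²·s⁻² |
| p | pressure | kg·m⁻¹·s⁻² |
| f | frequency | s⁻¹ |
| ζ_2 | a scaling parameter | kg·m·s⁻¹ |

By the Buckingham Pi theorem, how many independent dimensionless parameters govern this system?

4

There are 7 variables and 3 base dimensions (M, L, T).
The dimension matrix has rank 3.
Independent dimensionless groups: 7 − 3 = 4.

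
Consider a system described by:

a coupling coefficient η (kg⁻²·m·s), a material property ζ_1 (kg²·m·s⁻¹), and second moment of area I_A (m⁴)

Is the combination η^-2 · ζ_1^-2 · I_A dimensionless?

yes

Sum the exponent of each base dimension across the product:
  M: −2·[η]_M − 2·[ζ_1]_M + [I_A]_M = −2·(-2) − 2·(2) + (0) = 0
  L: −2·[η]_L − 2·[ζ_1]_L + [I_A]_L = −2·(1) − 2·(1) + (4) = 0
  T: −2·[η]_T − 2·[ζ_1]_T + [I_A]_T = −2·(1) − 2·(-1) + (0) = 0
All base exponents vanish — dimensionless.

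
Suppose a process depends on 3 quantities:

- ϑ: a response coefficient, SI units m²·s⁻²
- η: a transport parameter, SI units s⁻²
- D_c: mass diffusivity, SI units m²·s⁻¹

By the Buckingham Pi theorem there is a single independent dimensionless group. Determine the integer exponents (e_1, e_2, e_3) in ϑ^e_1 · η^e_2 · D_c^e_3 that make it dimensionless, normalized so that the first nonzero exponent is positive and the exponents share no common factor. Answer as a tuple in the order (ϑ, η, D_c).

L: e_1·(2) + e_2·(0) + e_3·(2) = 0
T: e_1·(-2) + e_2·(-2) + e_3·(-1) = 0
Solving this homogeneous linear system for the smallest-integer solution (first nonzero entry positive) gives (2, -1, -2).

(2, -1, -2)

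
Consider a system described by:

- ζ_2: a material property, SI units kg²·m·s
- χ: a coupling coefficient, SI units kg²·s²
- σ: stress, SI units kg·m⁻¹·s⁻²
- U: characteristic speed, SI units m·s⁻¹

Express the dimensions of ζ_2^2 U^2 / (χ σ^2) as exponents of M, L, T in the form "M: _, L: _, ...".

M: 0, L: 6, T: 2

Collect each base-dimension exponent across the product:
  M: 2·(2) − (2) − 2·(1) + 2·(0) = 0
  L: 2·(1) − (0) − 2·(-1) + 2·(1) = 6
  T: 2·(1) − (2) − 2·(-2) + 2·(-1) = 2
So the dimensions are [L⁶ T²].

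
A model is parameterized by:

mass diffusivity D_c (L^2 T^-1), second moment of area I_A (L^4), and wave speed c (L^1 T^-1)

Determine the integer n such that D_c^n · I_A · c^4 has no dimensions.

-4

Balance the L exponent: (2)·n from D_c, plus (4) + 4·(1) = 8 from the rest, must sum to zero.
2n + 8 = 0, so n = -4.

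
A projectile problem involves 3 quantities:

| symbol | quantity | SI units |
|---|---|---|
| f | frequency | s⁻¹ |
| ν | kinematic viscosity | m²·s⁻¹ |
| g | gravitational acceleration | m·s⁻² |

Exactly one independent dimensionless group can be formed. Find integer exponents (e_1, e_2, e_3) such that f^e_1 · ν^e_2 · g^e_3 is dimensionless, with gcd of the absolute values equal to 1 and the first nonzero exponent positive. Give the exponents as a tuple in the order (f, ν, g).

L: e_1·(0) + e_2·(2) + e_3·(1) = 0
T: e_1·(-1) + e_2·(-1) + e_3·(-2) = 0
Solving this homogeneous linear system for the smallest-integer solution (first nonzero entry positive) gives (3, 1, -2).

(3, 1, -2)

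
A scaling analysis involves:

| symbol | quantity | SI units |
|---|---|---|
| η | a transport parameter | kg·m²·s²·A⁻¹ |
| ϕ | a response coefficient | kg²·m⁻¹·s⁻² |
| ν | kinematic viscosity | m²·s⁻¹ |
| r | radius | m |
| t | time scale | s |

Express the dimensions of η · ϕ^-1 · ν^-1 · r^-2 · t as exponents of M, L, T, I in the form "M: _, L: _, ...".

M: -1, L: -1, T: 6, I: -1

Collect each base-dimension exponent across the product:
  M: (1) − (2) − (0) − 2·(0) + (0) = -1
  L: (2) − (-1) − (2) − 2·(1) + (0) = -1
  T: (2) − (-2) − (-1) − 2·(0) + (1) = 6
  I: (-1) − (0) − (0) − 2·(0) + (0) = -1
So the dimensions are [M⁻¹ L⁻¹ T⁶ I⁻¹].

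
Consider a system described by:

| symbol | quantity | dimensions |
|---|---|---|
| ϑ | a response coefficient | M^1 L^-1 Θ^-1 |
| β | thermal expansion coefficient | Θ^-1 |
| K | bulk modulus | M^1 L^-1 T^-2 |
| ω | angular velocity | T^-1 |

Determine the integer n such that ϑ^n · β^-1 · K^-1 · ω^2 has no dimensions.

1

Balance the M exponent: (1)·n from ϑ, plus −(0) − (1) + 2·(0) = -1 from the rest, must sum to zero.
n − 1 = 0, so n = 1.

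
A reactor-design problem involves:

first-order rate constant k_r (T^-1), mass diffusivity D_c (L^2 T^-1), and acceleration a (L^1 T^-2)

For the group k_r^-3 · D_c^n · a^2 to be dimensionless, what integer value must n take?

Balance the L exponent: (2)·n from D_c, plus −3·(0) + 2·(1) = 2 from the rest, must sum to zero.
2n + 2 = 0, so n = -1.

-1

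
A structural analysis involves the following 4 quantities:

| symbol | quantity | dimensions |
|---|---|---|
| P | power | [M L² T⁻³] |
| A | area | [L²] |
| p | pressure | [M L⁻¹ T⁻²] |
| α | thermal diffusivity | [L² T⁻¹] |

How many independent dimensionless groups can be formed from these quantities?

1

There are 4 variables and 3 base dimensions (M, L, T).
The dimension matrix has rank 3.
Independent dimensionless groups: 4 − 3 = 1.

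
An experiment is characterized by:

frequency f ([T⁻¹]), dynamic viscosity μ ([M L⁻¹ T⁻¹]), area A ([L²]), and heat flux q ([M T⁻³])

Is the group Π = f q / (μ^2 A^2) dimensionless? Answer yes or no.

Sum the exponent of each base dimension across the product:
  M: [f]_M − 2·[μ]_M − 2·[A]_M + [q]_M = (0) − 2·(1) − 2·(0) + (1) = -1
  L: [f]_L − 2·[μ]_L − 2·[A]_L + [q]_L = (0) − 2·(-1) − 2·(2) + (0) = -2
  T: [f]_T − 2·[μ]_T − 2·[A]_T + [q]_T = (-1) − 2·(-1) − 2·(0) + (-3) = -2
Net dimensions [M⁻¹ L⁻² T⁻²] ≠ [1] — not dimensionless.

no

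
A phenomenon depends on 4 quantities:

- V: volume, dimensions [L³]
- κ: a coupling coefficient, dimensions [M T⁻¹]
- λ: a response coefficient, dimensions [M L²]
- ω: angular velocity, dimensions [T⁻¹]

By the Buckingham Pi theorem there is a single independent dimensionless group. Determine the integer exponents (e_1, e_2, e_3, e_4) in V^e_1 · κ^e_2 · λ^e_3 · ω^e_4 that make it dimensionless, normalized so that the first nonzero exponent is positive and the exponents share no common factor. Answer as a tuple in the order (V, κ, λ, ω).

M: e_1·(0) + e_2·(1) + e_3·(1) + e_4·(0) = 0
L: e_1·(3) + e_2·(0) + e_3·(2) + e_4·(0) = 0
T: e_1·(0) + e_2·(-1) + e_3·(0) + e_4·(-1) = 0
Solving this homogeneous linear system for the smallest-integer solution (first nonzero entry positive) gives (2, 3, -3, -3).

(2, 3, -3, -3)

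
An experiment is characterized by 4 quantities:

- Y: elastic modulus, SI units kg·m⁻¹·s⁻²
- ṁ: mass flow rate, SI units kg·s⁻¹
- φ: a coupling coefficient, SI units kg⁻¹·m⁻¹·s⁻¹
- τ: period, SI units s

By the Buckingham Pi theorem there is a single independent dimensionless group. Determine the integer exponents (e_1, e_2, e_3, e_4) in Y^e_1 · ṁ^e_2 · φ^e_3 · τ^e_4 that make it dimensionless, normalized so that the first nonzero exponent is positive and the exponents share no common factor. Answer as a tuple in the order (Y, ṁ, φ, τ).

M: e_1·(1) + e_2·(1) + e_3·(-1) + e_4·(0) = 0
L: e_1·(-1) + e_2·(0) + e_3·(-1) + e_4·(0) = 0
T: e_1·(-2) + e_2·(-1) + e_3·(-1) + e_4·(1) = 0
Solving this homogeneous linear system for the smallest-integer solution (first nonzero entry positive) gives (1, -2, -1, -1).

(1, -2, -1, -1)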